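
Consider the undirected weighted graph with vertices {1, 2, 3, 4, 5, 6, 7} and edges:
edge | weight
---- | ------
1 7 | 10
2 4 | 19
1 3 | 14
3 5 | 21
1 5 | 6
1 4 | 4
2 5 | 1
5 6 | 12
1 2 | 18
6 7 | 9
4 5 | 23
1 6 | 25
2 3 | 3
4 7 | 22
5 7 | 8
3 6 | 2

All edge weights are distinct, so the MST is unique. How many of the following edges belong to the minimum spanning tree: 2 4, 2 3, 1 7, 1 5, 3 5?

2

Sort edges by weight, then run Kruskal:
2 5 (1): add. Components now {1} {2,5} {3} {4} {6} {7}
3 6 (2): add. Components now {1} {2,5} {3,6} {4} {7}
2 3 (3): add. Components now {1} {2,3,5,6} {4} {7}
1 4 (4): add. Components now {1,4} {2,3,5,6} {7}
1 5 (6): add. Components now {1,2,3,4,5,6} {7}
5 7 (8): add. Components now {1,2,3,4,5,6,7}
MST edge set: {2 5, 3 6, 2 3, 1 4, 1 5, 5 7}.
Of the listed edges, {2 3, 1 5} are in the MST → 2.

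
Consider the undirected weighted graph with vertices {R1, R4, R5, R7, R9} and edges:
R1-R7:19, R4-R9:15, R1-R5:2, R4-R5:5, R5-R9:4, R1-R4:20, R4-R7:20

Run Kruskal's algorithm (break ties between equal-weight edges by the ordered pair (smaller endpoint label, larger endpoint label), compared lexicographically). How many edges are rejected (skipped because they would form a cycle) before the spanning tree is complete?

1

Kruskal's algorithm — process edges by increasing weight (ties by edge label):
R1-R5 (2): add. Components now {R7} {R1,R5} {R9} {R4}
R5-R9 (4): add. Components now {R7} {R1,R5,R9} {R4}
R4-R5 (5): add. Components now {R7} {R1,R4,R5,R9}
R4-R9 (15): skip — R9 and R4 already connected.
R1-R7 (19): add. Components now {R1,R4,R5,R7,R9}
Edges rejected before the tree was complete: 1.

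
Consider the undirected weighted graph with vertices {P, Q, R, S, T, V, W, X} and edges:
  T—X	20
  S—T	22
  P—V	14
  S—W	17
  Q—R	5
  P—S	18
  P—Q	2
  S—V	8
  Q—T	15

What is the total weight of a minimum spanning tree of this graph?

81

Prim's algorithm from Q:
Step 1: frontier [P—Q 2, Q—R 5, Q—T 15] → take P—Q (2); add P.
Step 2: frontier [P—V 14, P—S 18, Q—R 5, Q—T 15] → take Q—R (5); add R.
Step 3: frontier [P—V 14, P—S 18, Q—T 15] → take P—V (14); add V.
Step 4: frontier [P—S 18, Q—T 15, S—V 8] → take S—V (8); add S.
Step 5: frontier [Q—T 15, S—W 17, S—T 22] → take Q—T (15); add T.
Step 6: frontier [S—W 17, T—X 20] → take S—W (17); add W.
Step 7: frontier [T—X 20] → take T—X (20); add X.
MST edges: P—Q, Q—R, P—V, S—V, Q—T, S—W, T—X; total weight 2+5+14+8+15+17+20 = 81.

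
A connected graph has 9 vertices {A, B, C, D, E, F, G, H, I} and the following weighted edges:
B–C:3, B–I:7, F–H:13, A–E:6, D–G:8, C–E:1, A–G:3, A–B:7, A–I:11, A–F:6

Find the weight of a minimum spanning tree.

Prim's algorithm from I:
Step 1: frontier [B–I 7, A–I 11] → take B–I (7); add B.
Step 2: frontier [B–C 3, A–B 7, A–I 11] → take B–C (3); add C.
Step 3: frontier [A–B 7, C–E 1, A–I 11] → take C–E (1); add E.
Step 4: frontier [A–B 7, A–E 6, A–I 11] → take A–E (6); add A.
Step 5: frontier [A–G 3, A–F 6] → take A–G (3); add G.
Step 6: frontier [A–F 6, D–G 8] → take A–F (6); add F.
Step 7: frontier [F–H 13, D–G 8] → take D–G (8); add D.
Step 8: frontier [F–H 13] → take F–H (13); add H.
MST edges: B–I, B–C, C–E, A–E, A–G, A–F, D–G, F–H; total weight 7+3+1+6+3+6+8+13 = 47.

47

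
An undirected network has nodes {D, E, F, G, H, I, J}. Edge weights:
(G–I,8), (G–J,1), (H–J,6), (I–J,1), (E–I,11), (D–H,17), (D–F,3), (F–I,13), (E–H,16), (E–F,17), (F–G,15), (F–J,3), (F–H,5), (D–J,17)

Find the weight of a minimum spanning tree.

24

Prim's algorithm from H:
Step 1: frontier [F–H 5, H–J 6, E–H 16, D–H 17] → take F–H (5); add F.
Step 2: frontier [D–F 3, F–J 3, F–I 13, F–G 15, E–F 17, H–J 6, E–H 16, D–H 17] → take D–F (3); add D.
Step 3: frontier [D–J 17, F–J 3, F–I 13, F–G 15, E–F 17, H–J 6, E–H 16] → take F–J (3); add J.
Step 4: frontier [F–I 13, F–G 15, E–F 17, E–H 16, G–J 1, I–J 1] → take G–J (1); add G.
Step 5: frontier [F–I 13, E–F 17, G–I 8, E–H 16, I–J 1] → take I–J (1); add I.
Step 6: frontier [E–F 17, E–H 16, E–I 11] → take E–I (11); add E.
MST edges: F–H, D–F, F–J, G–J, I–J, E–I; total weight 5+3+3+1+1+11 = 24.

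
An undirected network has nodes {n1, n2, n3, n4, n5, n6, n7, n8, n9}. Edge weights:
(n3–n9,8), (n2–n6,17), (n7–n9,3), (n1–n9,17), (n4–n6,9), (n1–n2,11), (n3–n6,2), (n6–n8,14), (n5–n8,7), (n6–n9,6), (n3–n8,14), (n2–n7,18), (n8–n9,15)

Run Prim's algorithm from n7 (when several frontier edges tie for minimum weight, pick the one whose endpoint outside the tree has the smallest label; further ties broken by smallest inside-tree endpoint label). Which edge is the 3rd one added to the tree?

Prim, starting at n7.
Step 1: frontier [n7–n9 3, n2–n7 18] → take n7–n9 (3); add n9.
Step 2: frontier [n2–n7 18, n6–n9 6, n3–n9 8, n8–n9 15, n1–n9 17] → take n6–n9 (6); add n6.
Step 3: frontier [n3–n6 2, n4–n6 9, n6–n8 14, n2–n6 17, n2–n7 18, n3–n9 8, n8–n9 15, n1–n9 17] → take n3–n6 (2); add n3.
Step 4: frontier [n3–n8 14, n4–n6 9, n6–n8 14, n2–n6 17, n2–n7 18, n8–n9 15, n1–n9 17] → take n4–n6 (9); add n4.
Step 5: frontier [n3–n8 14, n6–n8 14, n2–n6 17, n2–n7 18, n8–n9 15, n1–n9 17] → take n3–n8 (14); add n8.
Step 6: frontier [n2–n6 17, n2–n7 18, n5–n8 7, n1–n9 17] → take n5–n8 (7); add n5.
Step 7: frontier [n2–n6 17, n2–n7 18, n1–n9 17] → take n1–n9 (17); add n1.
Step 8: frontier [n1–n2 11, n2–n6 17, n2–n7 18] → take n1–n2 (11); add n2.
The 3rd edge added is n3–n6.

n3-n6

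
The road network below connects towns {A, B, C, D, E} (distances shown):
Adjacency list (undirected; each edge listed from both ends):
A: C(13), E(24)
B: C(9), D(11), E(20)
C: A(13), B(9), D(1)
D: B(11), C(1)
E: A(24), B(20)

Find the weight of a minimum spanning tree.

43

Kruskal: consider edges lightest-first.
C D (1): add — endpoints in different components.
B C (9): add — endpoints in different components.
B D (11): skip — B and D already connected.
A C (13): add — endpoints in different components.
B E (20): add — endpoints in different components.
MST edges: C D, B C, A C, B E; total weight 1+9+13+20 = 43.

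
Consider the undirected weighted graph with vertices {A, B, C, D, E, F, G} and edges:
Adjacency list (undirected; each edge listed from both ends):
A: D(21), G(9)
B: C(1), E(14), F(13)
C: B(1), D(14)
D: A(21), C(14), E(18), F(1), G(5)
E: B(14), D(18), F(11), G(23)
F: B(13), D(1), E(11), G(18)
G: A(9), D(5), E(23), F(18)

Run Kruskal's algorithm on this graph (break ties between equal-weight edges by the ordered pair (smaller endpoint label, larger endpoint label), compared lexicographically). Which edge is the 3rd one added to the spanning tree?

D-G

Kruskal's algorithm — process edges by increasing weight (ties by edge label):
B—C (1): add. Components now {A} {B,C} {D} {E} {F} {G}
D—F (1): add. Components now {A} {B,C} {D,F} {E} {G}
D—G (5): add. Components now {A} {B,C} {D,F,G} {E}
A—G (9): add. Components now {A,D,F,G} {B,C} {E}
E—F (11): add. Components now {A,D,E,F,G} {B,C}
B—F (13): add. Components now {A,B,C,D,E,F,G}
The 3rd edge added is D—G.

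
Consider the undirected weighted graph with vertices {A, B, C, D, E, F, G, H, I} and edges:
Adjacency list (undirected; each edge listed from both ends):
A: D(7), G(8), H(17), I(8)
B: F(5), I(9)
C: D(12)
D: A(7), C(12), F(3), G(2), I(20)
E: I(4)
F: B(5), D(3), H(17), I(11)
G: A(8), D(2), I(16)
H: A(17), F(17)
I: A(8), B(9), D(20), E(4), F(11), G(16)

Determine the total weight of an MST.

58

Prim's algorithm from I:
Step 1: cheapest edge leaving the tree is E I (4); add E.
Step 2: cheapest edge leaving the tree is A I (8); add A.
Step 3: cheapest edge leaving the tree is A D (7); add D.
Step 4: cheapest edge leaving the tree is D G (2); add G.
Step 5: cheapest edge leaving the tree is D F (3); add F.
Step 6: cheapest edge leaving the tree is B F (5); add B.
Step 7: cheapest edge leaving the tree is C D (12); add C.
Step 8: cheapest edge leaving the tree is A H (17); add H.
MST edges: E I, A I, A D, D G, D F, B F, C D, A H; total weight 4+8+7+2+3+5+12+17 = 58.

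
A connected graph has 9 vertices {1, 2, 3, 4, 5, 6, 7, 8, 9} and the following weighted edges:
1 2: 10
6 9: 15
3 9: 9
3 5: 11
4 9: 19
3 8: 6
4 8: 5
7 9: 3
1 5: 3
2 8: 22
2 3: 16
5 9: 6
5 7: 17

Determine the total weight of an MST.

57

Prim, starting at 4.
Step 1: frontier [4 8 5, 4 9 19] → take 4 8 (5); add 8.
Step 2: frontier [4 9 19, 3 8 6, 2 8 22] → take 3 8 (6); add 3.
Step 3: frontier [3 9 9, 3 5 11, 2 3 16, 4 9 19, 2 8 22] → take 3 9 (9); add 9.
Step 4: frontier [3 5 11, 2 3 16, 2 8 22, 7 9 3, 5 9 6, 6 9 15] → take 7 9 (3); add 7.
Step 5: frontier [3 5 11, 2 3 16, 5 7 17, 2 8 22, 5 9 6, 6 9 15] → take 5 9 (6); add 5.
Step 6: frontier [2 3 16, 1 5 3, 2 8 22, 6 9 15] → take 1 5 (3); add 1.
Step 7: frontier [1 2 10, 2 3 16, 2 8 22, 6 9 15] → take 1 2 (10); add 2.
Step 8: frontier [6 9 15] → take 6 9 (15); add 6.
MST edges: 4 8, 3 8, 3 9, 7 9, 5 9, 1 5, 1 2, 6 9; total weight 5+6+9+3+6+3+10+15 = 57.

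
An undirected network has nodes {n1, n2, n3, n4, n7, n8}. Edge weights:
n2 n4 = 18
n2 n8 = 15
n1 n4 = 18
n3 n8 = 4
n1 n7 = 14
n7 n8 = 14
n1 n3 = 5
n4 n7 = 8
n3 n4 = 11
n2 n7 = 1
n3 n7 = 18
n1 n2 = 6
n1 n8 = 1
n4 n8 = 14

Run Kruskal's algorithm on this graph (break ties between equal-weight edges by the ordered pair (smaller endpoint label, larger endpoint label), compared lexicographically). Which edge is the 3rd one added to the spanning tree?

Sort edges by weight, then run Kruskal:
n1 n8 (1): add. Components now {n2} {n7} {n1,n8} {n4} {n3}
n2 n7 (1): add. Components now {n2,n7} {n1,n8} {n4} {n3}
n3 n8 (4): add. Components now {n2,n7} {n1,n3,n8} {n4}
n1 n3 (5): skip — n3 and n1 already connected.
n1 n2 (6): add. Components now {n1,n2,n3,n7,n8} {n4}
n4 n7 (8): add. Components now {n1,n2,n3,n4,n7,n8}
The 3rd edge added is n3 n8.

n3-n8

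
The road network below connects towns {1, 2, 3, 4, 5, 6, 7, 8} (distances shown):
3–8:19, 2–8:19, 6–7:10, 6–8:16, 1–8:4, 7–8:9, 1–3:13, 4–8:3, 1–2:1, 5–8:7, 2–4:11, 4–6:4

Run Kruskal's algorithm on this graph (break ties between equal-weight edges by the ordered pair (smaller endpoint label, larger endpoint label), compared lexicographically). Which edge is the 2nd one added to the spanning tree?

Kruskal: consider edges lightest-first.
1–2 (1): add — endpoints in different components.
4–8 (3): add — endpoints in different components.
1–8 (4): add — endpoints in different components.
4–6 (4): add — endpoints in different components.
5–8 (7): add — endpoints in different components.
7–8 (9): add — endpoints in different components.
6–7 (10): skip — 6 and 7 already connected.
2–4 (11): skip — 2 and 4 already connected.
1–3 (13): add — endpoints in different components.
The 2nd edge added is 4–8.

4-8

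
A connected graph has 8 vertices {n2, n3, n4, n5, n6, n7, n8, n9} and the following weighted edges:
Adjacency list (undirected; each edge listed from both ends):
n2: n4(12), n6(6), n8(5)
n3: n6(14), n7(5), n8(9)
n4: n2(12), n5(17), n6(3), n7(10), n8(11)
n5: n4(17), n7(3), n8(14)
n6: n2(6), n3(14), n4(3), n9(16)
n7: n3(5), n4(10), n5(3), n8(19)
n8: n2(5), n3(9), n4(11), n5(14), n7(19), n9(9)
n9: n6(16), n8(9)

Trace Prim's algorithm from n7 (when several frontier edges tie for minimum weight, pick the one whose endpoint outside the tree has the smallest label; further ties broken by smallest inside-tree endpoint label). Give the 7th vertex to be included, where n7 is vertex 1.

Grow the tree from n7 using Prim:
Step 1: cheapest edge leaving the tree is n5-n7 (3); add n5.
Step 2: cheapest edge leaving the tree is n3-n7 (5); add n3.
Step 3: cheapest edge leaving the tree is n3-n8 (9); add n8.
Step 4: cheapest edge leaving the tree is n2-n8 (5); add n2.
Step 5: cheapest edge leaving the tree is n2-n6 (6); add n6.
Step 6: cheapest edge leaving the tree is n4-n6 (3); add n4.
Step 7: cheapest edge leaving the tree is n8-n9 (9); add n9.
Vertex order: n7, n5, n3, n8, n2, n6, n4, n9. The 7th vertex is n4.

n4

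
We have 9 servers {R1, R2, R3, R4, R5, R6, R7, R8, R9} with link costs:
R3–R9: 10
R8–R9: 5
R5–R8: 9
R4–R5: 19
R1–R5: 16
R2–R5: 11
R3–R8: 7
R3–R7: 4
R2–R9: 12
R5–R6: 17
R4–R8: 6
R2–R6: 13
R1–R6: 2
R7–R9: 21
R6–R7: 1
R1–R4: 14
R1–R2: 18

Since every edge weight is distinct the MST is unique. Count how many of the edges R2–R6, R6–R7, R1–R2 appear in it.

1

Kruskal: consider edges lightest-first.
R6–R7 (1): add — endpoints in different components.
R1–R6 (2): add — endpoints in different components.
R3–R7 (4): add — endpoints in different components.
R8–R9 (5): add — endpoints in different components.
R4–R8 (6): add — endpoints in different components.
R3–R8 (7): add — endpoints in different components.
R5–R8 (9): add — endpoints in different components.
R3–R9 (10): skip — R3 and R9 already connected.
R2–R5 (11): add — endpoints in different components.
MST edge set: {R6–R7, R1–R6, R3–R7, R8–R9, R4–R8, R3–R8, R5–R8, R2–R5}.
Of the listed edges, {R6–R7} are in the MST → 1.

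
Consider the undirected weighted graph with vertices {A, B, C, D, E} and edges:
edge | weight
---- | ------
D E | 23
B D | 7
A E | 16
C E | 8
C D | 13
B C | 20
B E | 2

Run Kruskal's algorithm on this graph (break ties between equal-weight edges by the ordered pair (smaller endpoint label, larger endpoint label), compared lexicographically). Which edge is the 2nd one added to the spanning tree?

Kruskal's algorithm — process edges by increasing weight (ties by edge label):
B E (2): add. Components now {A} {B,E} {C} {D}
B D (7): add. Components now {A} {B,D,E} {C}
C E (8): add. Components now {A} {B,C,D,E}
C D (13): skip — C and D already connected.
A E (16): add. Components now {A,B,C,D,E}
The 2nd edge added is B D.

B-D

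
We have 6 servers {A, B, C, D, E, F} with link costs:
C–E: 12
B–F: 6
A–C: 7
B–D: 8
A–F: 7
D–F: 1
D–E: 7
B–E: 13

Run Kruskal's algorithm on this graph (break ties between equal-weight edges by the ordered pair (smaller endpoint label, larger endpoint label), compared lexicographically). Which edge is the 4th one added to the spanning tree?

Kruskal's algorithm — process edges by increasing weight (ties by edge label):
D–F (1): add. Components now {A} {B} {C} {D,F} {E}
B–F (6): add. Components now {A} {B,D,F} {C} {E}
A–C (7): add. Components now {A,C} {B,D,F} {E}
A–F (7): add. Components now {A,B,C,D,F} {E}
D–E (7): add. Components now {A,B,C,D,E,F}
The 4th edge added is A–F.

A-F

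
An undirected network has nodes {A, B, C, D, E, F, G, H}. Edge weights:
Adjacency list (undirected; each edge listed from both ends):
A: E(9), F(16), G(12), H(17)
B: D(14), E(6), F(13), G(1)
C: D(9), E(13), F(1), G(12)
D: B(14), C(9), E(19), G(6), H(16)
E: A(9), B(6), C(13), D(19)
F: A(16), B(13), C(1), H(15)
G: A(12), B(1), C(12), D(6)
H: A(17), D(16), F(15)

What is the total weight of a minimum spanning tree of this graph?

47

Kruskal's algorithm — process edges by increasing weight (ties by edge label):
B–G (1): add — endpoints in different components.
C–F (1): add — endpoints in different components.
B–E (6): add — endpoints in different components.
D–G (6): add — endpoints in different components.
A–E (9): add — endpoints in different components.
C–D (9): add — endpoints in different components.
A–G (12): skip — A and G already connected.
C–G (12): skip — C and G already connected.
B–F (13): skip — B and F already connected.
C–E (13): skip — C and E already connected.
B–D (14): skip — B and D already connected.
F–H (15): add — endpoints in different components.
MST edges: B–G, C–F, B–E, D–G, A–E, C–D, F–H; total weight 1+1+6+6+9+9+15 = 47.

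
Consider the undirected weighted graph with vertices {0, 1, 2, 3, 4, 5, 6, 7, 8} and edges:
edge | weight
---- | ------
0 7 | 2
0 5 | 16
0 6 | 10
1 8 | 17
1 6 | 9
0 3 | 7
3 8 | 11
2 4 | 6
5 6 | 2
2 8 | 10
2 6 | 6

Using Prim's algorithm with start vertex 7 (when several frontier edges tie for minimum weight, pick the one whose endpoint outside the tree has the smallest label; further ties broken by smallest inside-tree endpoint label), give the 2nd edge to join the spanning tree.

0-3

Grow the tree from 7 using Prim:
Step 1: cheapest edge leaving the tree is 0 7 (2); add 0.
Step 2: cheapest edge leaving the tree is 0 3 (7); add 3.
Step 3: cheapest edge leaving the tree is 0 6 (10); add 6.
Step 4: cheapest edge leaving the tree is 5 6 (2); add 5.
Step 5: cheapest edge leaving the tree is 2 6 (6); add 2.
Step 6: cheapest edge leaving the tree is 2 4 (6); add 4.
Step 7: cheapest edge leaving the tree is 1 6 (9); add 1.
Step 8: cheapest edge leaving the tree is 2 8 (10); add 8.
The 2nd edge added is 0 3.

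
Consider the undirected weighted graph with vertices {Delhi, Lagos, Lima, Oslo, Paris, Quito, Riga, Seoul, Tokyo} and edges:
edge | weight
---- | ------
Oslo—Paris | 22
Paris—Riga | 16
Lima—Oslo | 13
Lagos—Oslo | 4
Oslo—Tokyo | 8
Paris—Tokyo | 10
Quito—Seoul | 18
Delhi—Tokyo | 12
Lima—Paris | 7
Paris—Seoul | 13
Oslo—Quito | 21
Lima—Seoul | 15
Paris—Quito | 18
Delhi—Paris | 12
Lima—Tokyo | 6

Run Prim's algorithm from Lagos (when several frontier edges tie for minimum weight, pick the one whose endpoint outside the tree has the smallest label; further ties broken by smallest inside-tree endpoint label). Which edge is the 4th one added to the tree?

Lima-Paris

Grow the tree from Lagos using Prim:
Step 1: cheapest edge leaving the tree is Lagos—Oslo (4); add Oslo.
Step 2: cheapest edge leaving the tree is Oslo—Tokyo (8); add Tokyo.
Step 3: cheapest edge leaving the tree is Lima—Tokyo (6); add Lima.
Step 4: cheapest edge leaving the tree is Lima—Paris (7); add Paris.
Step 5: cheapest edge leaving the tree is Delhi—Paris (12); add Delhi.
Step 6: cheapest edge leaving the tree is Paris—Seoul (13); add Seoul.
Step 7: cheapest edge leaving the tree is Paris—Riga (16); add Riga.
Step 8: cheapest edge leaving the tree is Paris—Quito (18); add Quito.
The 4th edge added is Lima—Paris.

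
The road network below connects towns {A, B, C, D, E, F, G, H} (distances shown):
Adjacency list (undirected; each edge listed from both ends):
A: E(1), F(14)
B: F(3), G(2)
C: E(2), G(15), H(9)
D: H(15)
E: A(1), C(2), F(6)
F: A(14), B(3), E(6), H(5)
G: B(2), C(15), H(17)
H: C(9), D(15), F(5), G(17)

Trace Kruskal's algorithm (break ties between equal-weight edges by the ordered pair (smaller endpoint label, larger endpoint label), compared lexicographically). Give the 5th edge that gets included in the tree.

F-H

Kruskal's algorithm — process edges by increasing weight (ties by edge label):
A—E (1): add — endpoints in different components.
B—G (2): add — endpoints in different components.
C—E (2): add — endpoints in different components.
B—F (3): add — endpoints in different components.
F—H (5): add — endpoints in different components.
E—F (6): add — endpoints in different components.
C—H (9): skip — C and H already connected.
A—F (14): skip — A and F already connected.
C—G (15): skip — C and G already connected.
D—H (15): add — endpoints in different components.
The 5th edge added is F—H.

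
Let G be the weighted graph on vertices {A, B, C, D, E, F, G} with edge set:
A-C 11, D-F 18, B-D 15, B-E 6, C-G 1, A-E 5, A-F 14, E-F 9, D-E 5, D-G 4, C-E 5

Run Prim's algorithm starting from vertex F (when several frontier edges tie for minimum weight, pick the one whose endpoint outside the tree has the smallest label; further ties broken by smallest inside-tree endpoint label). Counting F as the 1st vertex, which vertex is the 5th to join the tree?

G

Prim, starting at F.
Step 1: cheapest edge leaving the tree is E-F (9); add E.
Step 2: cheapest edge leaving the tree is A-E (5); add A.
Step 3: cheapest edge leaving the tree is C-E (5); add C.
Step 4: cheapest edge leaving the tree is C-G (1); add G.
Step 5: cheapest edge leaving the tree is D-G (4); add D.
Step 6: cheapest edge leaving the tree is B-E (6); add B.
Vertex order: F, E, A, C, G, D, B. The 5th vertex is G.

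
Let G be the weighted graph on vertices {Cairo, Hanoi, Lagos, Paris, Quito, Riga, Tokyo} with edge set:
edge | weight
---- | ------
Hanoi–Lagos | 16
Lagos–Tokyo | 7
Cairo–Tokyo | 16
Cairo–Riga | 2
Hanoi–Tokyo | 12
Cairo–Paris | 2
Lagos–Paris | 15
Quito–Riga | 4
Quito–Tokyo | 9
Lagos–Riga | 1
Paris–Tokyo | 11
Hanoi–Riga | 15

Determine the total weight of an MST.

Prim, starting at Quito.
Step 1: frontier [Quito–Riga 4, Quito–Tokyo 9] → take Quito–Riga (4); add Riga.
Step 2: frontier [Quito–Tokyo 9, Lagos–Riga 1, Cairo–Riga 2, Hanoi–Riga 15] → take Lagos–Riga (1); add Lagos.
Step 3: frontier [Lagos–Tokyo 7, Lagos–Paris 15, Hanoi–Lagos 16, Quito–Tokyo 9, Cairo–Riga 2, Hanoi–Riga 15] → take Cairo–Riga (2); add Cairo.
Step 4: frontier [Cairo–Paris 2, Cairo–Tokyo 16, Lagos–Tokyo 7, Lagos–Paris 15, Hanoi–Lagos 16, Quito–Tokyo 9, Hanoi–Riga 15] → take Cairo–Paris (2); add Paris.
Step 5: frontier [Cairo–Tokyo 16, Lagos–Tokyo 7, Hanoi–Lagos 16, Paris–Tokyo 11, Quito–Tokyo 9, Hanoi–Riga 15] → take Lagos–Tokyo (7); add Tokyo.
Step 6: frontier [Hanoi–Lagos 16, Hanoi–Riga 15, Hanoi–Tokyo 12] → take Hanoi–Tokyo (12); add Hanoi.
MST edges: Quito–Riga, Lagos–Riga, Cairo–Riga, Cairo–Paris, Lagos–Tokyo, Hanoi–Tokyo; total weight 4+1+2+2+7+12 = 28.

28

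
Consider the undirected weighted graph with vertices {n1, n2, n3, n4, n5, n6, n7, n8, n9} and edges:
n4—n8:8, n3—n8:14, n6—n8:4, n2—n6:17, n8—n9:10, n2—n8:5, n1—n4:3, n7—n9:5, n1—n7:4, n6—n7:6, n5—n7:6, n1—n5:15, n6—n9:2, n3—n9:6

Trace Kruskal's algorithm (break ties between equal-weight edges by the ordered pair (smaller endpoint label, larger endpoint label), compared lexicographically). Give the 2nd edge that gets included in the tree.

n1-n4

Kruskal: consider edges lightest-first.
n6—n9 (2): add — endpoints in different components.
n1—n4 (3): add — endpoints in different components.
n1—n7 (4): add — endpoints in different components.
n6—n8 (4): add — endpoints in different components.
n2—n8 (5): add — endpoints in different components.
n7—n9 (5): add — endpoints in different components.
n3—n9 (6): add — endpoints in different components.
n5—n7 (6): add — endpoints in different components.
The 2nd edge added is n1—n4.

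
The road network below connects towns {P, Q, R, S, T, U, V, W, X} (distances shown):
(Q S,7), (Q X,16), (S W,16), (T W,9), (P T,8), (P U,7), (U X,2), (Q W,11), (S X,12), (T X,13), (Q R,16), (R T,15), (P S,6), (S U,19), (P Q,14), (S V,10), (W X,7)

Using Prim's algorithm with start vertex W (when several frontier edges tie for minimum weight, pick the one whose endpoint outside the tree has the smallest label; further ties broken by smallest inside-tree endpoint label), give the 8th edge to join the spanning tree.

R-T

Prim's algorithm from W:
Step 1: cheapest edge leaving the tree is W X (7); add X.
Step 2: cheapest edge leaving the tree is U X (2); add U.
Step 3: cheapest edge leaving the tree is P U (7); add P.
Step 4: cheapest edge leaving the tree is P S (6); add S.
Step 5: cheapest edge leaving the tree is Q S (7); add Q.
Step 6: cheapest edge leaving the tree is P T (8); add T.
Step 7: cheapest edge leaving the tree is S V (10); add V.
Step 8: cheapest edge leaving the tree is R T (15); add R.
The 8th edge added is R T.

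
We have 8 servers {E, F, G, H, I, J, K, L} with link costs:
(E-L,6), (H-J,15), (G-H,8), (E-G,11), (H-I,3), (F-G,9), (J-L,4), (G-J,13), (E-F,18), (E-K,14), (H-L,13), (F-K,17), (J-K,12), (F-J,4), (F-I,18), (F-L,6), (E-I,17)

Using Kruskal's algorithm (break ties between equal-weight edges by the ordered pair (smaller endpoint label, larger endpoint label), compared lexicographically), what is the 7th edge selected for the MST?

Sort edges by weight, then run Kruskal:
H-I (3): add — endpoints in different components.
F-J (4): add — endpoints in different components.
J-L (4): add — endpoints in different components.
E-L (6): add — endpoints in different components.
F-L (6): skip — F and L already connected.
G-H (8): add — endpoints in different components.
F-G (9): add — endpoints in different components.
E-G (11): skip — E and G already connected.
J-K (12): add — endpoints in different components.
The 7th edge added is J-K.

J-K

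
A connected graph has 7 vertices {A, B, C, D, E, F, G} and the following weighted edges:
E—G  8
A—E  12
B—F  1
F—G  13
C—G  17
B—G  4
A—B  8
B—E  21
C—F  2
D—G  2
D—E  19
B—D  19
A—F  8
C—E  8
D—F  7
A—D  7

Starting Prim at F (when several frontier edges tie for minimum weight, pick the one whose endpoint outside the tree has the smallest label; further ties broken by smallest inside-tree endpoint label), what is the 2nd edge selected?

Prim's algorithm from F:
Step 1: cheapest edge leaving the tree is B—F (1); add B.
Step 2: cheapest edge leaving the tree is C—F (2); add C.
Step 3: cheapest edge leaving the tree is B—G (4); add G.
Step 4: cheapest edge leaving the tree is D—G (2); add D.
Step 5: cheapest edge leaving the tree is A—D (7); add A.
Step 6: cheapest edge leaving the tree is C—E (8); add E.
The 2nd edge added is C—F.

C-F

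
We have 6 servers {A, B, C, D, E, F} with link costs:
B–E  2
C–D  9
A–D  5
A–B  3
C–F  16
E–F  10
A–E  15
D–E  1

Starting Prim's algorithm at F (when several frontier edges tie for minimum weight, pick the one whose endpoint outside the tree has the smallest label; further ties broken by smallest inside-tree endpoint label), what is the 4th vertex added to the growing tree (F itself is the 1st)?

Prim's algorithm from F:
Step 1: cheapest edge leaving the tree is E–F (10); add E.
Step 2: cheapest edge leaving the tree is D–E (1); add D.
Step 3: cheapest edge leaving the tree is B–E (2); add B.
Step 4: cheapest edge leaving the tree is A–B (3); add A.
Step 5: cheapest edge leaving the tree is C–D (9); add C.
Vertex order: F, E, D, B, A, C. The 4th vertex is B.

B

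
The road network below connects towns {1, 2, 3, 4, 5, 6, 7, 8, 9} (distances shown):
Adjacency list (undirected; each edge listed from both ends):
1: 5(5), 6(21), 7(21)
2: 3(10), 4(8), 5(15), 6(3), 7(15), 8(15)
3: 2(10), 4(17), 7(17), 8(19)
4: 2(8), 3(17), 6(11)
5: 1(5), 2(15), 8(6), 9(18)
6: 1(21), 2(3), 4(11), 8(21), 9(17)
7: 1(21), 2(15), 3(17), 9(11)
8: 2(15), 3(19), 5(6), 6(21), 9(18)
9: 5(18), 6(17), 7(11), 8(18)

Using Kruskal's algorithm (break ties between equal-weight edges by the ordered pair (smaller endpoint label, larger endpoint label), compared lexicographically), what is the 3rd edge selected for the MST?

5-8

Kruskal: consider edges lightest-first.
2—6 (3): add — endpoints in different components.
1—5 (5): add — endpoints in different components.
5—8 (6): add — endpoints in different components.
2—4 (8): add — endpoints in different components.
2—3 (10): add — endpoints in different components.
4—6 (11): skip — 4 and 6 already connected.
7—9 (11): add — endpoints in different components.
2—5 (15): add — endpoints in different components.
2—7 (15): add — endpoints in different components.
The 3rd edge added is 5—8.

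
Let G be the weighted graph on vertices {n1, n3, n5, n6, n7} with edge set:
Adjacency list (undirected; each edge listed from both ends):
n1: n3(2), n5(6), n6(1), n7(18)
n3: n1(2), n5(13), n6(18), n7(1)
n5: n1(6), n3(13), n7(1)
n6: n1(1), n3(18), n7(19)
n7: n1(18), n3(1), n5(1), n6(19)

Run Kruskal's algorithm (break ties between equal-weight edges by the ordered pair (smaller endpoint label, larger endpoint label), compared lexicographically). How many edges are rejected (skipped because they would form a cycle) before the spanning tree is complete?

Kruskal's algorithm — process edges by increasing weight (ties by edge label):
n1–n6 (1): add. Components now {n1,n6} {n7} {n3} {n5}
n3–n7 (1): add. Components now {n1,n6} {n3,n7} {n5}
n5–n7 (1): add. Components now {n1,n6} {n3,n5,n7}
n1–n3 (2): add. Components now {n1,n3,n5,n6,n7}
Edges rejected before the tree was complete: 0.

0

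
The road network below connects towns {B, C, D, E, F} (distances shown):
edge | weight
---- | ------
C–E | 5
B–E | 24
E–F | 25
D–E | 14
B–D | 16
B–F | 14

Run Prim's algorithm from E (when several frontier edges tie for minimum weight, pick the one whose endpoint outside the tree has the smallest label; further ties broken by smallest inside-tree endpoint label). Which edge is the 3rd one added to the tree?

B-D

Prim, starting at E.
Step 1: frontier [C–E 5, D–E 14, B–E 24, E–F 25] → take C–E (5); add C.
Step 2: frontier [D–E 14, B–E 24, E–F 25] → take D–E (14); add D.
Step 3: frontier [B–D 16, B–E 24, E–F 25] → take B–D (16); add B.
Step 4: frontier [B–F 14, E–F 25] → take B–F (14); add F.
The 3rd edge added is B–D.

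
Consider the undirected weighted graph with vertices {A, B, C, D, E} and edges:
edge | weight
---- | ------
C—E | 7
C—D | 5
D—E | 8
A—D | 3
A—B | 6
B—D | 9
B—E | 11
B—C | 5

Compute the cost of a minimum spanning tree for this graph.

Kruskal: consider edges lightest-first.
A—D (3): add. Components now {A,D} {B} {C} {E}
B—C (5): add. Components now {A,D} {B,C} {E}
C—D (5): add. Components now {A,B,C,D} {E}
A—B (6): skip — A and B already connected.
C—E (7): add. Components now {A,B,C,D,E}
MST edges: A—D, B—C, C—D, C—E; total weight 3+5+5+7 = 20.

20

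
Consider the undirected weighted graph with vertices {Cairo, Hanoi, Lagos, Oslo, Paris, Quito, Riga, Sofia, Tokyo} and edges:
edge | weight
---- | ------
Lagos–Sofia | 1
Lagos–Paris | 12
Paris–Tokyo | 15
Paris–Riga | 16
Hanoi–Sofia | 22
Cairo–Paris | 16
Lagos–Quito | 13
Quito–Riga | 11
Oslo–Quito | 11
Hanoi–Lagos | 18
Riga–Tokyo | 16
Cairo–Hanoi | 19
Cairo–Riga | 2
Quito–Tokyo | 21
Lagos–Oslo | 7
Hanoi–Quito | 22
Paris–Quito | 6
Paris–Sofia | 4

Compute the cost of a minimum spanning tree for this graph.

Grow the tree from Sofia using Prim:
Step 1: cheapest edge leaving the tree is Lagos–Sofia (1); add Lagos.
Step 2: cheapest edge leaving the tree is Paris–Sofia (4); add Paris.
Step 3: cheapest edge leaving the tree is Paris–Quito (6); add Quito.
Step 4: cheapest edge leaving the tree is Lagos–Oslo (7); add Oslo.
Step 5: cheapest edge leaving the tree is Quito–Riga (11); add Riga.
Step 6: cheapest edge leaving the tree is Cairo–Riga (2); add Cairo.
Step 7: cheapest edge leaving the tree is Paris–Tokyo (15); add Tokyo.
Step 8: cheapest edge leaving the tree is Hanoi–Lagos (18); add Hanoi.
MST edges: Lagos–Sofia, Paris–Sofia, Paris–Quito, Lagos–Oslo, Quito–Riga, Cairo–Riga, Paris–Tokyo, Hanoi–Lagos; total weight 1+4+6+7+11+2+15+18 = 64.

64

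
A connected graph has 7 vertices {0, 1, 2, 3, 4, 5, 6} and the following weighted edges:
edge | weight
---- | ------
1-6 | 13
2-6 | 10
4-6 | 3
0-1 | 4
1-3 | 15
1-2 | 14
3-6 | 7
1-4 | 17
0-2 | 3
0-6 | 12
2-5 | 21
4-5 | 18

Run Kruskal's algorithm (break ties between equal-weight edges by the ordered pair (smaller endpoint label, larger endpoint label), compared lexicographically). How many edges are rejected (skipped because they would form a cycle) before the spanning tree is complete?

Sort edges by weight, then run Kruskal:
0-2 (3): add — endpoints in different components.
4-6 (3): add — endpoints in different components.
0-1 (4): add — endpoints in different components.
3-6 (7): add — endpoints in different components.
2-6 (10): add — endpoints in different components.
0-6 (12): skip — 0 and 6 already connected.
1-6 (13): skip — 1 and 6 already connected.
1-2 (14): skip — 1 and 2 already connected.
1-3 (15): skip — 1 and 3 already connected.
1-4 (17): skip — 1 and 4 already connected.
4-5 (18): add — endpoints in different components.
Edges rejected before the tree was complete: 5.

5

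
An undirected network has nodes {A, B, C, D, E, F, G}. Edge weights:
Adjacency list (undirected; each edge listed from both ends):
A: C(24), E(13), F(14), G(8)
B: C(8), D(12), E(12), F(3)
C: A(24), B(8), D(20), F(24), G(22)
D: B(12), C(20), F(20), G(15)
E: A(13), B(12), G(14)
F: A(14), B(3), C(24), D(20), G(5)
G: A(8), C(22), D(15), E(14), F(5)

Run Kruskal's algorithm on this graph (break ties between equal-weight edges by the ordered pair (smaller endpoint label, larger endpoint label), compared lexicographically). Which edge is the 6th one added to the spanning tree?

Kruskal's algorithm — process edges by increasing weight (ties by edge label):
B-F (3): add. Components now {A} {B,F} {C} {D} {E} {G}
F-G (5): add. Components now {A} {B,F,G} {C} {D} {E}
A-G (8): add. Components now {A,B,F,G} {C} {D} {E}
B-C (8): add. Components now {A,B,C,F,G} {D} {E}
B-D (12): add. Components now {A,B,C,D,F,G} {E}
B-E (12): add. Components now {A,B,C,D,E,F,G}
The 6th edge added is B-E.

B-E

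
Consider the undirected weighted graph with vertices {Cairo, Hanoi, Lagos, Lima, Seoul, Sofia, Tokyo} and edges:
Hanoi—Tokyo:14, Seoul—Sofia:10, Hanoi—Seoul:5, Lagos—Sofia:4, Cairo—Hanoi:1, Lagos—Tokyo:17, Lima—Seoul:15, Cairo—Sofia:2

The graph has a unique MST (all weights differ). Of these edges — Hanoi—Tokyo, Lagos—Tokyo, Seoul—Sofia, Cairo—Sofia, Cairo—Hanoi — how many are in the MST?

Kruskal: consider edges lightest-first.
Cairo—Hanoi (1): add. Components now {Cairo,Hanoi} {Sofia} {Lima} {Seoul} {Tokyo} {Lagos}
Cairo—Sofia (2): add. Components now {Cairo,Hanoi,Sofia} {Lima} {Seoul} {Tokyo} {Lagos}
Lagos—Sofia (4): add. Components now {Cairo,Hanoi,Lagos,Sofia} {Lima} {Seoul} {Tokyo}
Hanoi—Seoul (5): add. Components now {Cairo,Hanoi,Lagos,Seoul,Sofia} {Lima} {Tokyo}
Seoul—Sofia (10): skip — Sofia and Seoul already connected.
Hanoi—Tokyo (14): add. Components now {Cairo,Hanoi,Lagos,Seoul,Sofia,Tokyo} {Lima}
Lima—Seoul (15): add. Components now {Cairo,Hanoi,Lagos,Lima,Seoul,Sofia,Tokyo}
MST edge set: {Cairo—Hanoi, Cairo—Sofia, Lagos—Sofia, Hanoi—Seoul, Hanoi—Tokyo, Lima—Seoul}.
Of the listed edges, {Hanoi—Tokyo, Cairo—Sofia, Cairo—Hanoi} are in the MST → 3.

3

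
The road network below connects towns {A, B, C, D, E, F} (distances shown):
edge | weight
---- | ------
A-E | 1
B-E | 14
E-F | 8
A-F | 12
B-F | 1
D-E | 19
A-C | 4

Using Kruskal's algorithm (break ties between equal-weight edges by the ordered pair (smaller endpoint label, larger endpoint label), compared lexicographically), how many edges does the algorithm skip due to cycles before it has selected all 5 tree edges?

2

Kruskal: consider edges lightest-first.
A-E (1): add. Components now {A,E} {B} {C} {D} {F}
B-F (1): add. Components now {A,E} {B,F} {C} {D}
A-C (4): add. Components now {A,C,E} {B,F} {D}
E-F (8): add. Components now {A,B,C,E,F} {D}
A-F (12): skip — A and F already connected.
B-E (14): skip — B and E already connected.
D-E (19): add. Components now {A,B,C,D,E,F}
Edges rejected before the tree was complete: 2.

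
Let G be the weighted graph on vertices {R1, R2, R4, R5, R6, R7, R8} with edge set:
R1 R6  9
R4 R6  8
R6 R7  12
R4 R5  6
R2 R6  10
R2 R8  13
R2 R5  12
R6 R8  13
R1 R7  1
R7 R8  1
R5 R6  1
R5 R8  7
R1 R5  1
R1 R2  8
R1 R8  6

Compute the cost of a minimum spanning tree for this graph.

Prim, starting at R6.
Step 1: cheapest edge leaving the tree is R5 R6 (1); add R5.
Step 2: cheapest edge leaving the tree is R1 R5 (1); add R1.
Step 3: cheapest edge leaving the tree is R1 R7 (1); add R7.
Step 4: cheapest edge leaving the tree is R7 R8 (1); add R8.
Step 5: cheapest edge leaving the tree is R4 R5 (6); add R4.
Step 6: cheapest edge leaving the tree is R1 R2 (8); add R2.
MST edges: R5 R6, R1 R5, R1 R7, R7 R8, R4 R5, R1 R2; total weight 1+1+1+1+6+8 = 18.

18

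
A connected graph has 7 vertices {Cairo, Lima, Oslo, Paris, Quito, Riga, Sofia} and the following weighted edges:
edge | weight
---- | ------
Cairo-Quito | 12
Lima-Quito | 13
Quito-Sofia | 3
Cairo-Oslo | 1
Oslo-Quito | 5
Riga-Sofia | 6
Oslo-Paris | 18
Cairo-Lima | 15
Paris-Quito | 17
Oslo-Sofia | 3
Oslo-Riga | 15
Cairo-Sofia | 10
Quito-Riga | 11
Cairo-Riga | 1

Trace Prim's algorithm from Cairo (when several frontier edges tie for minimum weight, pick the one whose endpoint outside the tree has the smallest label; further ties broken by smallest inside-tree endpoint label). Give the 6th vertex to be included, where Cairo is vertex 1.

Prim's algorithm from Cairo:
Step 1: frontier [Cairo-Oslo 1, Cairo-Riga 1, Cairo-Sofia 10, Cairo-Quito 12, Cairo-Lima 15] → take Cairo-Oslo (1); add Oslo.
Step 2: frontier [Cairo-Riga 1, Cairo-Sofia 10, Cairo-Quito 12, Cairo-Lima 15, Oslo-Sofia 3, Oslo-Quito 5, Oslo-Riga 15, Oslo-Paris 18] → take Cairo-Riga (1); add Riga.
Step 3: frontier [Cairo-Sofia 10, Cairo-Quito 12, Cairo-Lima 15, Oslo-Sofia 3, Oslo-Quito 5, Oslo-Paris 18, Riga-Sofia 6, Quito-Riga 11] → take Oslo-Sofia (3); add Sofia.
Step 4: frontier [Cairo-Quito 12, Cairo-Lima 15, Oslo-Quito 5, Oslo-Paris 18, Quito-Riga 11, Quito-Sofia 3] → take Quito-Sofia (3); add Quito.
Step 5: frontier [Cairo-Lima 15, Oslo-Paris 18, Lima-Quito 13, Paris-Quito 17] → take Lima-Quito (13); add Lima.
Step 6: frontier [Oslo-Paris 18, Paris-Quito 17] → take Paris-Quito (17); add Paris.
Vertex order: Cairo, Oslo, Riga, Sofia, Quito, Lima, Paris. The 6th vertex is Lima.

Lima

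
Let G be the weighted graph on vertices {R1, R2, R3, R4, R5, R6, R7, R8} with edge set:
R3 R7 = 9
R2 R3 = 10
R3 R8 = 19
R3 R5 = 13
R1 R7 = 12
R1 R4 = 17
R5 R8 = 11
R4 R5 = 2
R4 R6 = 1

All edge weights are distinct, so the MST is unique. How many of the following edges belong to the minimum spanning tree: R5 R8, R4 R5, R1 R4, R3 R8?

2

Kruskal's algorithm — process edges by increasing weight (ties by edge label):
R4 R6 (1): add — endpoints in different components.
R4 R5 (2): add — endpoints in different components.
R3 R7 (9): add — endpoints in different components.
R2 R3 (10): add — endpoints in different components.
R5 R8 (11): add — endpoints in different components.
R1 R7 (12): add — endpoints in different components.
R3 R5 (13): add — endpoints in different components.
MST edge set: {R4 R6, R4 R5, R3 R7, R2 R3, R5 R8, R1 R7, R3 R5}.
Of the listed edges, {R5 R8, R4 R5} are in the MST → 2.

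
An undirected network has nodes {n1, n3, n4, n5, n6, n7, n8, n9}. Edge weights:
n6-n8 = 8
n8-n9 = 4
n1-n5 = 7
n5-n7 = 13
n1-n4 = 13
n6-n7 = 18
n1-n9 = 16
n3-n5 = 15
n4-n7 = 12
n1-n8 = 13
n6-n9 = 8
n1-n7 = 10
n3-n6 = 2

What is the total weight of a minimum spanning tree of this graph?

56

Kruskal: consider edges lightest-first.
n3-n6 (2): add — endpoints in different components.
n8-n9 (4): add — endpoints in different components.
n1-n5 (7): add — endpoints in different components.
n6-n8 (8): add — endpoints in different components.
n6-n9 (8): skip — n6 and n9 already connected.
n1-n7 (10): add — endpoints in different components.
n4-n7 (12): add — endpoints in different components.
n1-n4 (13): skip — n4 and n1 already connected.
n1-n8 (13): add — endpoints in different components.
MST edges: n3-n6, n8-n9, n1-n5, n6-n8, n1-n7, n4-n7, n1-n8; total weight 2+4+7+8+10+12+13 = 56.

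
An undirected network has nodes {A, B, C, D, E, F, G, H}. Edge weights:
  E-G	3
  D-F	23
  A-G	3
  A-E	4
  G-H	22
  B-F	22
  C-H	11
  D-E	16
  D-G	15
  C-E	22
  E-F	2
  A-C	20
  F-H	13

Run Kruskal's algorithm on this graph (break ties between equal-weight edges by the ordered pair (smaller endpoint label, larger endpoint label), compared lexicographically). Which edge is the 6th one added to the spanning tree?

D-G

Kruskal: consider edges lightest-first.
E-F (2): add — endpoints in different components.
A-G (3): add — endpoints in different components.
E-G (3): add — endpoints in different components.
A-E (4): skip — A and E already connected.
C-H (11): add — endpoints in different components.
F-H (13): add — endpoints in different components.
D-G (15): add — endpoints in different components.
D-E (16): skip — D and E already connected.
A-C (20): skip — A and C already connected.
B-F (22): add — endpoints in different components.
The 6th edge added is D-G.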